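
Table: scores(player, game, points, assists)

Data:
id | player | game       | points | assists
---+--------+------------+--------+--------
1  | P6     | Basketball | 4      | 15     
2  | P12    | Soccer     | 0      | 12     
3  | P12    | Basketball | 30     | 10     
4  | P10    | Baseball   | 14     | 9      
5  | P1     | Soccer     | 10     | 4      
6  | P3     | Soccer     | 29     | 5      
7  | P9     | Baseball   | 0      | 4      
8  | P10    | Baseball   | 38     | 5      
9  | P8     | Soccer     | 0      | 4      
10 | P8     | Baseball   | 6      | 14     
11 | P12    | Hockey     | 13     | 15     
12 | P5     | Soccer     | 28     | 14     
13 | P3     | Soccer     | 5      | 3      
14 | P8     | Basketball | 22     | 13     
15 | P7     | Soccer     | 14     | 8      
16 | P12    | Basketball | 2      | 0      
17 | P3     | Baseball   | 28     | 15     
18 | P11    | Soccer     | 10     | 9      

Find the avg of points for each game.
SELECT game, AVG(points) as result
FROM scores
GROUP BY game

Result:
  Baseball: 17.20
  Basketball: 14.50
  Hockey: 13.00
  Soccer: 12.00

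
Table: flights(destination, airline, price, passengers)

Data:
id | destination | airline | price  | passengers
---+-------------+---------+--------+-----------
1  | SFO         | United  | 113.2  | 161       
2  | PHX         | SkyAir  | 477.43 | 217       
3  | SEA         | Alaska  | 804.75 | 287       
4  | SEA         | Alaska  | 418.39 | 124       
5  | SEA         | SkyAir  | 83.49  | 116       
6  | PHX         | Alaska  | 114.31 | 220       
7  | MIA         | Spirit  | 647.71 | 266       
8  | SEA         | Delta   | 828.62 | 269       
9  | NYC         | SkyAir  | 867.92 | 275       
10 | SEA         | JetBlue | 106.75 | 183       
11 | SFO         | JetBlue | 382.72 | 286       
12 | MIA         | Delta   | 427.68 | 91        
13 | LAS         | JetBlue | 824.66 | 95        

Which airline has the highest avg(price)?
SELECT airline, AVG(price) as val
FROM flights
GROUP BY airline
ORDER BY val DESC
LIMIT 1

Result: Spirit with avg(price) = 647.71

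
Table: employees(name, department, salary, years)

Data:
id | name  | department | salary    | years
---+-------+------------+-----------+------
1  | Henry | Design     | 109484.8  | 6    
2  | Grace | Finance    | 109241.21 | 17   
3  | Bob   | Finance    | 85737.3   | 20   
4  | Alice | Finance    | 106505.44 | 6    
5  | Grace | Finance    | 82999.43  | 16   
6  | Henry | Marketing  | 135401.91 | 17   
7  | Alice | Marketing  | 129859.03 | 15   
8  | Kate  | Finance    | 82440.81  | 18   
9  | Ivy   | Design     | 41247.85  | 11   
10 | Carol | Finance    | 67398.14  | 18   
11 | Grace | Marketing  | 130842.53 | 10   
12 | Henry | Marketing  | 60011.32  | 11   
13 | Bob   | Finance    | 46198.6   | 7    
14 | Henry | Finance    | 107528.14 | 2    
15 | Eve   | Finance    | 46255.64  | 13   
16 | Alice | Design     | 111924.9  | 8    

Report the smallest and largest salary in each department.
SELECT department, MIN(salary), MAX(salary)
FROM employees
GROUP BY department

Result:
  Design: min=41247.85, max=111924.90
  Finance: min=46198.60, max=109241.21
  Marketing: min=60011.32, max=135401.91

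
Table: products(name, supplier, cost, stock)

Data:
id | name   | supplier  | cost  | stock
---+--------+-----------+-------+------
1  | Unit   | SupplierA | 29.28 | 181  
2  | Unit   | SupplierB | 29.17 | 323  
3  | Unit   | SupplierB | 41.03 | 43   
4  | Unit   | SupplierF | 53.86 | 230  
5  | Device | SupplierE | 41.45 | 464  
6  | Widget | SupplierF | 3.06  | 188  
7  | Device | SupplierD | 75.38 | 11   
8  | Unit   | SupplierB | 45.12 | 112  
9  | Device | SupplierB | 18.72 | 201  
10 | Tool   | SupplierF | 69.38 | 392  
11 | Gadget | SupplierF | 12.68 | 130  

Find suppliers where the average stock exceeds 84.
SELECT supplier, AVG(stock)
FROM products
GROUP BY supplier
HAVING AVG(stock) > 84

Result:
  SupplierA: avg=181.00
  SupplierB: avg=169.75
  SupplierE: avg=464.00
  SupplierF: avg=235.00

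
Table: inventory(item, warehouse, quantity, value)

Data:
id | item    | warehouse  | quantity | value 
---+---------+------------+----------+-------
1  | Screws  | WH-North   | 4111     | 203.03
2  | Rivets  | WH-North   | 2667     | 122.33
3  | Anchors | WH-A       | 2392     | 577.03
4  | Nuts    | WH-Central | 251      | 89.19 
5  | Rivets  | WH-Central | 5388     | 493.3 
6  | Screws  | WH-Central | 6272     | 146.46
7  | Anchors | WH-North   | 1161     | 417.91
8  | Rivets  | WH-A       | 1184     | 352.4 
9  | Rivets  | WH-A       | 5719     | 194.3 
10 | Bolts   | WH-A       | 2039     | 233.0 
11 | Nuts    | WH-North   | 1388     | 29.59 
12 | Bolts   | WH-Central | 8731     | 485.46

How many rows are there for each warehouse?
SELECT warehouse, COUNT(*) as count
FROM inventory
GROUP BY warehouse

Result:
  WH-A: 4
  WH-Central: 4
  WH-North: 4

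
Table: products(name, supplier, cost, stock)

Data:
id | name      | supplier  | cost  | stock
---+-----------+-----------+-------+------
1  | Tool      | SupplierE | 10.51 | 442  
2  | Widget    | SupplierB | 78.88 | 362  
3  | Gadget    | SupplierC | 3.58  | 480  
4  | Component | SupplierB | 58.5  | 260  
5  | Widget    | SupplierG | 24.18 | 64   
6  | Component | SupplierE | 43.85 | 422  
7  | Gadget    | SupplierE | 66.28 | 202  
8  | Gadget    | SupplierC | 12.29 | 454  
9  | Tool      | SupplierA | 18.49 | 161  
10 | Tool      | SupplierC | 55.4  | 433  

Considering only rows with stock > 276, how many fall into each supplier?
SELECT supplier, COUNT(*)
FROM products
WHERE stock > 276
GROUP BY supplier

Note: WHERE filters rows before grouping.

Result:
  SupplierB: 1
  SupplierC: 3
  SupplierE: 2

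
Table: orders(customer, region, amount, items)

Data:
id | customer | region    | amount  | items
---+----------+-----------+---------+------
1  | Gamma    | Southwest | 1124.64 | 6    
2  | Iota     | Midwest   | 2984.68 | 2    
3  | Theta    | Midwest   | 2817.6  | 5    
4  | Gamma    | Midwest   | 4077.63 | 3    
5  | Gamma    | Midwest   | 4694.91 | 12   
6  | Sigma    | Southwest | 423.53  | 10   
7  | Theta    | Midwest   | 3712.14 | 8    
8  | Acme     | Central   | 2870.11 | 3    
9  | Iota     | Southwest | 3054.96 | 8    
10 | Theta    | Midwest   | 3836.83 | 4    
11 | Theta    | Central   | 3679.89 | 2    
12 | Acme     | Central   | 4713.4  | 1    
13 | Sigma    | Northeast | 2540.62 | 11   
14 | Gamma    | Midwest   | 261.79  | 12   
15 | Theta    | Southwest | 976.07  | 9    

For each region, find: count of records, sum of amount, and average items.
SELECT region,
       COUNT(*) as cnt,
       SUM(amount) as total_amount,
       AVG(items) as avg_items
FROM orders
GROUP BY region

Result:
  Central: 3 records, 11263.40 total amount, 2.00 avg items
  Midwest: 7 records, 22385.58 total amount, 6.57 avg items
  Northeast: 1 records, 2540.62 total amount, 11.00 avg items
  Southwest: 4 records, 5579.20 total amount, 8.25 avg items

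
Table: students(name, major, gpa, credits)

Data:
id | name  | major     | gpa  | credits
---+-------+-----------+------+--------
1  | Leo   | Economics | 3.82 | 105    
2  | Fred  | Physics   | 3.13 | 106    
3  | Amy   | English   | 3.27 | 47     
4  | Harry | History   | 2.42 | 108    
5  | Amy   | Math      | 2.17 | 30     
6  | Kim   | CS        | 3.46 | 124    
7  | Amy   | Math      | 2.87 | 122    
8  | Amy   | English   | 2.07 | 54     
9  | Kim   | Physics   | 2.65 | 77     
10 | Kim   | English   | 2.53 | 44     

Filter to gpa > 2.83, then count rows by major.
SELECT major, COUNT(*)
FROM students
WHERE gpa > 2.83
GROUP BY major

Note: WHERE filters rows before grouping.

Result:
  CS: 1
  Economics: 1
  English: 1
  Math: 1
  Physics: 1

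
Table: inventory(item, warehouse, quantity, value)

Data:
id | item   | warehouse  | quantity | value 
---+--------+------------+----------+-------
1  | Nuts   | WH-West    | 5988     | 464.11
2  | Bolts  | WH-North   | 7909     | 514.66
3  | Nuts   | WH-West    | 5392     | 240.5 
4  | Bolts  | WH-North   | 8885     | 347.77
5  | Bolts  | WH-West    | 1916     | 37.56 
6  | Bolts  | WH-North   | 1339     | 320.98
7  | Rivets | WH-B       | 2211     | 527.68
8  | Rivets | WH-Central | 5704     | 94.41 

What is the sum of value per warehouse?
SELECT warehouse, SUM(value) as result
FROM inventory
GROUP BY warehouse

Result:
  WH-B: 527.68
  WH-Central: 94.41
  WH-North: 1183.41
  WH-West: 742.17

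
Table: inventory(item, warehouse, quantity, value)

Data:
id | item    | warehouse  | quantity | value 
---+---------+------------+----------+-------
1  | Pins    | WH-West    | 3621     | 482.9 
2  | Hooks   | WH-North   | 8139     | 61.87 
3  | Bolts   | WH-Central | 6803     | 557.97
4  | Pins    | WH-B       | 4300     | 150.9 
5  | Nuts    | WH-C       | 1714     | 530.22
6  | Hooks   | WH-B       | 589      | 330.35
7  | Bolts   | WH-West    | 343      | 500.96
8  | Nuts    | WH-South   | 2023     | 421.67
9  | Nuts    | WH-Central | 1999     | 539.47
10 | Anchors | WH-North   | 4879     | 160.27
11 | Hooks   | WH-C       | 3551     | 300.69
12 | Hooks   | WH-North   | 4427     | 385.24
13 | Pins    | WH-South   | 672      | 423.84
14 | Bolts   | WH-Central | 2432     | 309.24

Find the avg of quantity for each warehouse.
SELECT warehouse, AVG(quantity) as result
FROM inventory
GROUP BY warehouse

Result:
  WH-B: 2444.50
  WH-C: 2632.50
  WH-Central: 3744.67
  WH-North: 5815.00
  WH-South: 1347.50
  WH-West: 1982.00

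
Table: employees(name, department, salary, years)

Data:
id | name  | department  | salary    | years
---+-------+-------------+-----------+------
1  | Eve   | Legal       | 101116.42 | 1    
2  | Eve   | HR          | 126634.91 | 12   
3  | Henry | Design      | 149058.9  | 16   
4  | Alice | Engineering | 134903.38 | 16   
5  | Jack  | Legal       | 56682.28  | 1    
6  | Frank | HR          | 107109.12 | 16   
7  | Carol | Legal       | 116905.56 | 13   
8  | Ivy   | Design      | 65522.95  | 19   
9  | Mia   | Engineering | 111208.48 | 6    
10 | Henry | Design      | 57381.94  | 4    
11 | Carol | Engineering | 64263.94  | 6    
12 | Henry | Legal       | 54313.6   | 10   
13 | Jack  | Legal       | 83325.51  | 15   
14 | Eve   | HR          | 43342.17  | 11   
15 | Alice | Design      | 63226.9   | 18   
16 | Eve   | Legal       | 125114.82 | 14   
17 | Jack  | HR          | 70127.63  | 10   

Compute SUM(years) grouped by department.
SELECT department, SUM(years) as result
FROM employees
GROUP BY department

Result:
  Design: 57
  Engineering: 28
  HR: 49
  Legal: 54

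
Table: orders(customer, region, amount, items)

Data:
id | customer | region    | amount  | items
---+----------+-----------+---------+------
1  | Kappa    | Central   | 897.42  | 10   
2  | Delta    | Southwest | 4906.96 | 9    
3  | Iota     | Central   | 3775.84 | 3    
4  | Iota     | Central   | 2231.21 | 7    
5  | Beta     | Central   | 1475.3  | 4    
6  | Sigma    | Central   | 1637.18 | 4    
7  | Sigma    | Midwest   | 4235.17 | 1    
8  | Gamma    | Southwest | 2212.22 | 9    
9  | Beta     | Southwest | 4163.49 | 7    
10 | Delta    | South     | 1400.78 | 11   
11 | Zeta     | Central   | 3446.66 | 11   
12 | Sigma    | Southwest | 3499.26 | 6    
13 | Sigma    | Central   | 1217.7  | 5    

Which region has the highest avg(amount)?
SELECT region, AVG(amount) as val
FROM orders
GROUP BY region
ORDER BY val DESC
LIMIT 1

Result: Midwest with avg(amount) = 4235.17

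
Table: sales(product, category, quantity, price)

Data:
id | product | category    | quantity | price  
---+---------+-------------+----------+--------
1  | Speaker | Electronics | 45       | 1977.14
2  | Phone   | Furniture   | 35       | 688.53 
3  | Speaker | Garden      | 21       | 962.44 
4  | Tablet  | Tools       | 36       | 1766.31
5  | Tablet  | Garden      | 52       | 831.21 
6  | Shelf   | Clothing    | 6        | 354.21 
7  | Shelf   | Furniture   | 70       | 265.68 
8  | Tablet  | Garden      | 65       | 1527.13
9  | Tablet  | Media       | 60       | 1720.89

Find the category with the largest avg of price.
SELECT category, AVG(price) as val
FROM sales
GROUP BY category
ORDER BY val DESC
LIMIT 1

Result: Electronics with avg(price) = 1977.14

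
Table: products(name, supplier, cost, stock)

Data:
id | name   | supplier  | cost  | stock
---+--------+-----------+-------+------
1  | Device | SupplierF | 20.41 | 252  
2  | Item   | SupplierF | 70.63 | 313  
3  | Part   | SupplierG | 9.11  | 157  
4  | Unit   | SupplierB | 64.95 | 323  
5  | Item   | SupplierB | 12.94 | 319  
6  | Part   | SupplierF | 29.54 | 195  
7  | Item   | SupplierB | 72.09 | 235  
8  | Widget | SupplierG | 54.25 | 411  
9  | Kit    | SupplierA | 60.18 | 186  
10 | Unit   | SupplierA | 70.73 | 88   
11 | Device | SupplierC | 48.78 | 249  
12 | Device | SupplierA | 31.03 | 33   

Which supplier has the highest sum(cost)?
SELECT supplier, SUM(cost) as val
FROM products
GROUP BY supplier
ORDER BY val DESC
LIMIT 1

Result: SupplierA with sum(cost) = 161.94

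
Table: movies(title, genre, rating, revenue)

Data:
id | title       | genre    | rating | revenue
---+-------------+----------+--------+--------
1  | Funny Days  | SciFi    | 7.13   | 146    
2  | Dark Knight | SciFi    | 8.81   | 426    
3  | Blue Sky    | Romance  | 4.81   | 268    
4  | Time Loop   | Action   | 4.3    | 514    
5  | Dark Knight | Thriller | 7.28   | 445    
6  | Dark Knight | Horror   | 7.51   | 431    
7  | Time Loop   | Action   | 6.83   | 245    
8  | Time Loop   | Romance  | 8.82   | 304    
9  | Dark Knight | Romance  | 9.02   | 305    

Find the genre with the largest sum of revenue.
SELECT genre, SUM(revenue) as val
FROM movies
GROUP BY genre
ORDER BY val DESC
LIMIT 1

Result: Romance with sum(revenue) = 877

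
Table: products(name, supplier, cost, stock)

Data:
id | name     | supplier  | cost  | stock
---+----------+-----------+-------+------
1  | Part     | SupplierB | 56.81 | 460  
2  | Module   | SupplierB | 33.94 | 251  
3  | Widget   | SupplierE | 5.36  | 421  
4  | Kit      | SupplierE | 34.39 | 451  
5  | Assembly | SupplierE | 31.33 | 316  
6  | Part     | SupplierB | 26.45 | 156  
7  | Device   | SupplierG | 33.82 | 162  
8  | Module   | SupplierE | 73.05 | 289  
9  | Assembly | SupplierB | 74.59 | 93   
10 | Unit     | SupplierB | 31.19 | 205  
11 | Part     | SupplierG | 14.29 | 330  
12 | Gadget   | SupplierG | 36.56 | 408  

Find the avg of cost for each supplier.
SELECT supplier, AVG(cost) as result
FROM products
GROUP BY supplier

Result:
  SupplierB: 44.60
  SupplierE: 36.03
  SupplierG: 28.22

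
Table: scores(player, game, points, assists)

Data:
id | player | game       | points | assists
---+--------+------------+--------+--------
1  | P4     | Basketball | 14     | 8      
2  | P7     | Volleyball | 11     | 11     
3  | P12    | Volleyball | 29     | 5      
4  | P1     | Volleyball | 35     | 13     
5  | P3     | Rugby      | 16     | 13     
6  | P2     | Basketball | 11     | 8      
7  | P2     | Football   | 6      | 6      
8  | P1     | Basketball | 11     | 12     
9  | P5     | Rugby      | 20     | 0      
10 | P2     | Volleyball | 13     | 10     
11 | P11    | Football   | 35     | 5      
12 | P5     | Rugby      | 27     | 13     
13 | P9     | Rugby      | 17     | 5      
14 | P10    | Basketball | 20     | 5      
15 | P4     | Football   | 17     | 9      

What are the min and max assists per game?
SELECT game, MIN(assists), MAX(assists)
FROM scores
GROUP BY game

Result:
  Basketball: min=5, max=12
  Football: min=5, max=9
  Rugby: min=0, max=13
  Volleyball: min=5, max=13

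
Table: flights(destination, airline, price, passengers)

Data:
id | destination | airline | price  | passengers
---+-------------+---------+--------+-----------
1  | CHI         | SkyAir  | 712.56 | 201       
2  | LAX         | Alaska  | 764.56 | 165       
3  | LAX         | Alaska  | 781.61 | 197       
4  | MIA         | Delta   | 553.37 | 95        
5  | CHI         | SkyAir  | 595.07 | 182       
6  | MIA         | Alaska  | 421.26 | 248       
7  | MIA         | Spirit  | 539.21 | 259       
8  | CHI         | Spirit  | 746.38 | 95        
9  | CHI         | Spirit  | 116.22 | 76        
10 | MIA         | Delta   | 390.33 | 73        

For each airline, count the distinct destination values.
SELECT airline, COUNT(DISTINCT destination)
FROM flights
GROUP BY airline

Result:
  Alaska: 2 distinct
  Delta: 1 distinct
  SkyAir: 1 distinct
  Spirit: 2 distinct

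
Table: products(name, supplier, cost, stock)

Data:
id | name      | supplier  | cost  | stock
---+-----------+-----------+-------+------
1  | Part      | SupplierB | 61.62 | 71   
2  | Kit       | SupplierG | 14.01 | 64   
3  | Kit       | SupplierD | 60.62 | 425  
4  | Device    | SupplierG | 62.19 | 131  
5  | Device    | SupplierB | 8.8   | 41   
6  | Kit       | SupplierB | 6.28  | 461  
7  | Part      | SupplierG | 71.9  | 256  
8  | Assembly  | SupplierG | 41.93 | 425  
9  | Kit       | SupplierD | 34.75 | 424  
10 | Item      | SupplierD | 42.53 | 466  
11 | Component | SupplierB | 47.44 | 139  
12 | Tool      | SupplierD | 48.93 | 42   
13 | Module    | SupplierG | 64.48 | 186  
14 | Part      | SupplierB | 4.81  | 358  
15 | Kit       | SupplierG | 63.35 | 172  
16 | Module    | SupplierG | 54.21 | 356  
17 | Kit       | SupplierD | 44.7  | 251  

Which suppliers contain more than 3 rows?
SELECT supplier, COUNT(*) as cnt
FROM products
GROUP BY supplier
HAVING COUNT(*) > 3

Result:
  SupplierB: 5
  SupplierD: 5
  SupplierG: 7

Note: HAVING filters groups after aggregation, WHERE filters rows before.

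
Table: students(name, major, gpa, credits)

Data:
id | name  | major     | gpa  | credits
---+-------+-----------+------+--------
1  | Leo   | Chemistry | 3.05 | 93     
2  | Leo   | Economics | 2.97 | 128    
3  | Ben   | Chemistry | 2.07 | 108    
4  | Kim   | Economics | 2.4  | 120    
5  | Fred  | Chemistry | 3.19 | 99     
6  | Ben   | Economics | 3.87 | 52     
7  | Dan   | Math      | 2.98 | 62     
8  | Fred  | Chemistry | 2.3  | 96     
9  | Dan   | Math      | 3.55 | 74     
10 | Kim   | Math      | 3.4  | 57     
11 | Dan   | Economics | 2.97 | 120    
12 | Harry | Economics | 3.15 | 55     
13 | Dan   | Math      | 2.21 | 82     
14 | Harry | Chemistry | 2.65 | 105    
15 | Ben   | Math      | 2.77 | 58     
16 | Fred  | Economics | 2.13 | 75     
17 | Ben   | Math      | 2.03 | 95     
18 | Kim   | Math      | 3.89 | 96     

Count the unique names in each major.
SELECT major, COUNT(DISTINCT name)
FROM students
GROUP BY major

Result:
  Chemistry: 4 distinct
  Economics: 6 distinct
  Math: 3 distinct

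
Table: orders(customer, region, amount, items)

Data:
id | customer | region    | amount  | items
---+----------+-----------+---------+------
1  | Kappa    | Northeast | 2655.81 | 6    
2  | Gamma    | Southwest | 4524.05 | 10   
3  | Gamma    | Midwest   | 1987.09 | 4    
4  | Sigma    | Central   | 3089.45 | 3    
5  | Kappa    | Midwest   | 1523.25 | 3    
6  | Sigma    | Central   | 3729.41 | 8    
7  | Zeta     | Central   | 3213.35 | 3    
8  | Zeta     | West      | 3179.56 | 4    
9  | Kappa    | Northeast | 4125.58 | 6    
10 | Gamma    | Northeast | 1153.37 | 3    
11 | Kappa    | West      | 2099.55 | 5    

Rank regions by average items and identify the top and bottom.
SELECT region, AVG(items)
FROM orders
GROUP BY region
ORDER BY AVG(items)

All groups:
  Midwest: 3.50
  West: 4.50
  Central: 4.67
  Northeast: 5.00
  Southwest: 10.00

Highest: Southwest (10.00)
Lowest: Midwest (3.50)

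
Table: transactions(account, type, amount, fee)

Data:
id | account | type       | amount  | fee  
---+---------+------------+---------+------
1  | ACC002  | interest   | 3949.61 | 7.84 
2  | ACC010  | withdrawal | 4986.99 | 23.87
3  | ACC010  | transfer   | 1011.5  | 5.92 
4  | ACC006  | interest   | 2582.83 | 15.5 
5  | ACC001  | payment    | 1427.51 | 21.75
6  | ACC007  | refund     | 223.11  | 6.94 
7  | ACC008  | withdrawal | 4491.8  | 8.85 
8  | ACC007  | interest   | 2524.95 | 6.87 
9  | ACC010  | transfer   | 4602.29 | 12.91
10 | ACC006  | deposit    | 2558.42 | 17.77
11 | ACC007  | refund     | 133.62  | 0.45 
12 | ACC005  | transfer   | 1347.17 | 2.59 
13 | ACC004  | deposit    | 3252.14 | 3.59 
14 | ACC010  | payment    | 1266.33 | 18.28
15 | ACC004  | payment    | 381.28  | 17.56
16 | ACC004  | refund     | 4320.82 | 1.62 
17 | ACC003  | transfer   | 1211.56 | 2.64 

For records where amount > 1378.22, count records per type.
SELECT type, COUNT(*)
FROM transactions
WHERE amount > 1378.22
GROUP BY type

Note: WHERE filters rows before grouping.

Result:
  deposit: 2
  interest: 3
  payment: 1
  refund: 1
  transfer: 1
  withdrawal: 2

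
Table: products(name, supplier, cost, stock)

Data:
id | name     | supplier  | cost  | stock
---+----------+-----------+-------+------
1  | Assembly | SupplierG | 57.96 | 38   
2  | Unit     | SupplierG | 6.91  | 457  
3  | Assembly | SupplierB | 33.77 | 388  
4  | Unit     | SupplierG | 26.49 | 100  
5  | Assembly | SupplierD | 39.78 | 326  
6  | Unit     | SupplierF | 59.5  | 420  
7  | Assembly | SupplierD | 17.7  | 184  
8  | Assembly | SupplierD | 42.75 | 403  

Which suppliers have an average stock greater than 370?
SELECT supplier, AVG(stock)
FROM products
GROUP BY supplier
HAVING AVG(stock) > 370

Result:
  SupplierB: avg=388.00
  SupplierF: avg=420.00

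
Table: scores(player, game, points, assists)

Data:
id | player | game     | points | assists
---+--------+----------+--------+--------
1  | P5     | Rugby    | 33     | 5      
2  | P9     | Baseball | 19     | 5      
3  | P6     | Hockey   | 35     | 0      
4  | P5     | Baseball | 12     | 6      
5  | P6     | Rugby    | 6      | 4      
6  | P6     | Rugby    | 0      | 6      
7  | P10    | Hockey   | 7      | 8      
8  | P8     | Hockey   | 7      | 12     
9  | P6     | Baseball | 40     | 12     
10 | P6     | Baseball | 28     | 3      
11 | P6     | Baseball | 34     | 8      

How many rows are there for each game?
SELECT game, COUNT(*) as count
FROM scores
GROUP BY game

Result:
  Baseball: 5
  Hockey: 3
  Rugby: 3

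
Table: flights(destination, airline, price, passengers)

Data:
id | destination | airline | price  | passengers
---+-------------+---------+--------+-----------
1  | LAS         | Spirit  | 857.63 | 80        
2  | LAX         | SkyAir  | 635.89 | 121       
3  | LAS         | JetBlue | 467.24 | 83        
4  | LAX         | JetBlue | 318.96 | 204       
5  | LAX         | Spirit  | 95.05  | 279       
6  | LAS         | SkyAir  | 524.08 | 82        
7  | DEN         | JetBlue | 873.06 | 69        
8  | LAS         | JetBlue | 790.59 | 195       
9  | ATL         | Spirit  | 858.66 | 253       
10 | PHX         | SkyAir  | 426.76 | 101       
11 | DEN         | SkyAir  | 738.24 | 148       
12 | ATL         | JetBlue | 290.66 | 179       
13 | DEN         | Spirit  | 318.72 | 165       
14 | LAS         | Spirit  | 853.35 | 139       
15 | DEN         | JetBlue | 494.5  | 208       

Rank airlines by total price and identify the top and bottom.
SELECT airline, SUM(price)
FROM flights
GROUP BY airline
ORDER BY SUM(price)

All groups:
  SkyAir: 2324.97
  Spirit: 2983.41
  JetBlue: 3235.01

Highest: JetBlue (3235.01)
Lowest: SkyAir (2324.97)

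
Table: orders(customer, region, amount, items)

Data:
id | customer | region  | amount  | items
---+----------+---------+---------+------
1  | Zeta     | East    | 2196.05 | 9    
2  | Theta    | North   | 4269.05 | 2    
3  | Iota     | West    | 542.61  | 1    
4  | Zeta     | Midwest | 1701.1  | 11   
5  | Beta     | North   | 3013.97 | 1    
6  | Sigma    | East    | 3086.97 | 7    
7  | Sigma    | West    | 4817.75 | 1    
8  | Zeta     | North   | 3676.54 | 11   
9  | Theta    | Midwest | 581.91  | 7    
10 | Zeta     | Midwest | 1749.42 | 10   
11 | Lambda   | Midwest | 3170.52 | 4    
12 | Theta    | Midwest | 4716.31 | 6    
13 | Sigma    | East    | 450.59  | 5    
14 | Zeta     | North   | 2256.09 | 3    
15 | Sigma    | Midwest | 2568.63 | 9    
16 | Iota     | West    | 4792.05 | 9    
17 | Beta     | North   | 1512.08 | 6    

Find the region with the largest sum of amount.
SELECT region, SUM(amount) as val
FROM orders
GROUP BY region
ORDER BY val DESC
LIMIT 1

Result: North with sum(amount) = 14727.73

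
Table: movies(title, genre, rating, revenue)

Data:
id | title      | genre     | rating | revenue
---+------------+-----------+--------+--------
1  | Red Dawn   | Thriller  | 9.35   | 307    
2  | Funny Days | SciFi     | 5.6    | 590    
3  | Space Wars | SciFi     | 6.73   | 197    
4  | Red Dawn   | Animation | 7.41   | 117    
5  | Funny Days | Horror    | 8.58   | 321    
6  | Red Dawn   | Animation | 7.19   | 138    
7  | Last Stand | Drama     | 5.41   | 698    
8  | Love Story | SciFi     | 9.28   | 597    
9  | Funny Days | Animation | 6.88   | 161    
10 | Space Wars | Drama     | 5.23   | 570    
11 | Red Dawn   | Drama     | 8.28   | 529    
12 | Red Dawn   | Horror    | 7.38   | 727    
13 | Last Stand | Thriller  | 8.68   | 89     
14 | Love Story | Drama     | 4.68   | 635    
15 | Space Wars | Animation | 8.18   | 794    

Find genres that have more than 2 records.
SELECT genre, COUNT(*) as cnt
FROM movies
GROUP BY genre
HAVING COUNT(*) > 2

Result:
  Animation: 4
  Drama: 4
  SciFi: 3

Note: HAVING filters groups after aggregation, WHERE filters rows before.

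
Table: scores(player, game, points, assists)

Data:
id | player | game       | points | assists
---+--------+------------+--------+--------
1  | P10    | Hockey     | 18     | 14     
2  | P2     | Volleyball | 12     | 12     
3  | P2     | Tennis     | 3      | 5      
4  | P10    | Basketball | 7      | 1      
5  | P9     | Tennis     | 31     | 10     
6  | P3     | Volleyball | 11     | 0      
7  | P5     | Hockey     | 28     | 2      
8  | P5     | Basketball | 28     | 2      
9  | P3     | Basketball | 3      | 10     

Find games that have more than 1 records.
SELECT game, COUNT(*) as cnt
FROM scores
GROUP BY game
HAVING COUNT(*) > 1

Result:
  Basketball: 3
  Hockey: 2
  Tennis: 2
  Volleyball: 2

Note: HAVING filters groups after aggregation, WHERE filters rows before.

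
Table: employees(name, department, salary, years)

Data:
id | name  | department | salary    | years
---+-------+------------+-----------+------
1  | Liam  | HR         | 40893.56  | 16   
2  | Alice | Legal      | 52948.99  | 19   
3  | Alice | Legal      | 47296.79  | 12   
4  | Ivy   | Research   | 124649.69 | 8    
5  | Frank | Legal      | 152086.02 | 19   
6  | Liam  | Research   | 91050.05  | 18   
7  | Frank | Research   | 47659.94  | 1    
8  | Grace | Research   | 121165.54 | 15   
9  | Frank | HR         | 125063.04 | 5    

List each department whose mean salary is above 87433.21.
SELECT department, AVG(salary)
FROM employees
GROUP BY department
HAVING AVG(salary) > 87433.21

Result:
  Research: avg=96131.31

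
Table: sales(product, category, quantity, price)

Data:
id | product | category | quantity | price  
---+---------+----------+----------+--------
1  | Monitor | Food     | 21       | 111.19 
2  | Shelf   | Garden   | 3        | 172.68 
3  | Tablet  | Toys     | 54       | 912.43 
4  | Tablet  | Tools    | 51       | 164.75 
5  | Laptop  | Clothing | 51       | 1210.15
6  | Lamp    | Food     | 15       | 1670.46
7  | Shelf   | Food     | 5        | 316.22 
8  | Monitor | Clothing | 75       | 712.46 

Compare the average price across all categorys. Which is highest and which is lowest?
SELECT category, AVG(price)
FROM sales
GROUP BY category
ORDER BY AVG(price)

All groups:
  Tools: 164.75
  Garden: 172.68
  Food: 699.29
  Toys: 912.43
  Clothing: 961.31

Highest: Clothing (961.31)
Lowest: Tools (164.75)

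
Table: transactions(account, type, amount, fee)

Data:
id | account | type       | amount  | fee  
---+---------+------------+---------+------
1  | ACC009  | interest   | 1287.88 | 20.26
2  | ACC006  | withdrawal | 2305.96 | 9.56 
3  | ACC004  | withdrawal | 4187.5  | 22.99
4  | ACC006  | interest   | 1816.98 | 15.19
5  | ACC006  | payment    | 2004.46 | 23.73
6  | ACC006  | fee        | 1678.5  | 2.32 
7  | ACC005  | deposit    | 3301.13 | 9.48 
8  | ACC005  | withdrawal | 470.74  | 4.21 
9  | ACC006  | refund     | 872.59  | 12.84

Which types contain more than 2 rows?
SELECT type, COUNT(*) as cnt
FROM transactions
GROUP BY type
HAVING COUNT(*) > 2

Result:
  withdrawal: 3

Note: HAVING filters groups after aggregation, WHERE filters rows before.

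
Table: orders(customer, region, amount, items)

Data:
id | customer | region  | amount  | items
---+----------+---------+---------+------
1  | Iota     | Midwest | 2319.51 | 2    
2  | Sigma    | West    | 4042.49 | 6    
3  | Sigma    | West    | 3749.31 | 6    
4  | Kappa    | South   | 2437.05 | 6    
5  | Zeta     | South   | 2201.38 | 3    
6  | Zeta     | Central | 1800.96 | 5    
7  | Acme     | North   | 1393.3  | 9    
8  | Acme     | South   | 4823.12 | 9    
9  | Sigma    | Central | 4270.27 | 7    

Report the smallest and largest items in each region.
SELECT region, MIN(items), MAX(items)
FROM orders
GROUP BY region

Result:
  Central: min=5, max=7
  Midwest: min=2, max=2
  North: min=9, max=9
  South: min=3, max=9
  West: min=6, max=6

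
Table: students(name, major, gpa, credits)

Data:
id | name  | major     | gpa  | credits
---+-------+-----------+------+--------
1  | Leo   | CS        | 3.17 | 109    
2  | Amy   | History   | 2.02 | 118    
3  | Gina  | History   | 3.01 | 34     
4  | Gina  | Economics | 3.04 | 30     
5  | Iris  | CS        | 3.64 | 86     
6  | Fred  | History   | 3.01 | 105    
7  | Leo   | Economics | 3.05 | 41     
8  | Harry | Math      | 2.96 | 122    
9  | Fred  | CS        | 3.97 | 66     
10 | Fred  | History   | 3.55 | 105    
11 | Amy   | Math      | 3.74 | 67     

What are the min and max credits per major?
SELECT major, MIN(credits), MAX(credits)
FROM students
GROUP BY major

Result:
  CS: min=66, max=109
  Economics: min=30, max=41
  History: min=34, max=118
  Math: min=67, max=122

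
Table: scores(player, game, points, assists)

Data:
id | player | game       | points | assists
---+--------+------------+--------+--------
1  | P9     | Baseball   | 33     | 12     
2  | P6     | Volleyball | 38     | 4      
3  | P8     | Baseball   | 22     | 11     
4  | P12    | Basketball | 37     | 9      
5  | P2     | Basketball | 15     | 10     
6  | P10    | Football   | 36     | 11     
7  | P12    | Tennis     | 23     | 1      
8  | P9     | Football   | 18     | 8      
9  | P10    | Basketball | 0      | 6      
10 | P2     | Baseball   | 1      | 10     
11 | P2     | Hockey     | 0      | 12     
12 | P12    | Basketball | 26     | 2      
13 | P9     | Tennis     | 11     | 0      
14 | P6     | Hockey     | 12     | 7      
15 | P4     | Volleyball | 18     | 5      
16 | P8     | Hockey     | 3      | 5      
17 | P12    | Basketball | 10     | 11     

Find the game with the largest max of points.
SELECT game, MAX(points) as val
FROM scores
GROUP BY game
ORDER BY val DESC
LIMIT 1

Result: Volleyball with max(points) = 38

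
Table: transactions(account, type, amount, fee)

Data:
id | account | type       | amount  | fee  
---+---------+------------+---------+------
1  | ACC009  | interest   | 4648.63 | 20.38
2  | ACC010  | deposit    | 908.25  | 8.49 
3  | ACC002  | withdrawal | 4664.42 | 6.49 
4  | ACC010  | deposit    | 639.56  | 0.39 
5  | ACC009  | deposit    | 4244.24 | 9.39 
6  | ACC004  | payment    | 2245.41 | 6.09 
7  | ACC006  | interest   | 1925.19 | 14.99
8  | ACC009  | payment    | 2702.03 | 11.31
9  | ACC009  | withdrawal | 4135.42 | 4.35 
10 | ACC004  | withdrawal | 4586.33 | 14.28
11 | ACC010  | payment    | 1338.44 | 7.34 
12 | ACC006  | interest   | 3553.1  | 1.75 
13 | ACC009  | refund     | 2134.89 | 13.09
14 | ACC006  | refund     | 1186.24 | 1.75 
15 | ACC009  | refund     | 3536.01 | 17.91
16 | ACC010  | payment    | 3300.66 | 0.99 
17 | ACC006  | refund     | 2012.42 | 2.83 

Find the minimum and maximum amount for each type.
SELECT type, MIN(amount), MAX(amount)
FROM transactions
GROUP BY type

Result:
  deposit: min=639.56, max=4244.24
  interest: min=1925.19, max=4648.63
  payment: min=1338.44, max=3300.66
  refund: min=1186.24, max=3536.01
  withdrawal: min=4135.42, max=4664.42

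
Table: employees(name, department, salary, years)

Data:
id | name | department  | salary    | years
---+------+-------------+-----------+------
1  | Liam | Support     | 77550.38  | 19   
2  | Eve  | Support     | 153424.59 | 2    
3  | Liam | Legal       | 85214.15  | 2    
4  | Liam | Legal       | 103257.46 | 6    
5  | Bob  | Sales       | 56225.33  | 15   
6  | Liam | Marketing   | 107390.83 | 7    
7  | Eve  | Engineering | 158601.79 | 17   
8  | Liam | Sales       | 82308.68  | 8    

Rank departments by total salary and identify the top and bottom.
SELECT department, SUM(salary)
FROM employees
GROUP BY department
ORDER BY SUM(salary)

All groups:
  Marketing: 107390.83
  Sales: 138534.01
  Engineering: 158601.79
  Legal: 188471.61
  Support: 230974.97

Highest: Support (230974.97)
Lowest: Marketing (107390.83)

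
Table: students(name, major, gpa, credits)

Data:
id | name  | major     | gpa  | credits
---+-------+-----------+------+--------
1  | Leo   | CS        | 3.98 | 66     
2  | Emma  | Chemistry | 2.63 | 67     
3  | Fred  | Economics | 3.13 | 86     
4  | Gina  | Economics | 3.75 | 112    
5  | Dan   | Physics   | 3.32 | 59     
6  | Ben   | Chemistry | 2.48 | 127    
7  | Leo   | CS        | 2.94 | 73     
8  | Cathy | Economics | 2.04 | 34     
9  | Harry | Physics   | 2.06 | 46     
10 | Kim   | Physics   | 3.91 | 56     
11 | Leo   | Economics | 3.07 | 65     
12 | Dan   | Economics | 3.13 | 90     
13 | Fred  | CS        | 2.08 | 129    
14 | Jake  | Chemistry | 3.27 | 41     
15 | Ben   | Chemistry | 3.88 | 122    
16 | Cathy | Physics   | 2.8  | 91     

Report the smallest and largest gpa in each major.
SELECT major, MIN(gpa), MAX(gpa)
FROM students
GROUP BY major

Result:
  CS: min=2.08, max=3.98
  Chemistry: min=2.48, max=3.88
  Economics: min=2.04, max=3.75
  Physics: min=2.06, max=3.91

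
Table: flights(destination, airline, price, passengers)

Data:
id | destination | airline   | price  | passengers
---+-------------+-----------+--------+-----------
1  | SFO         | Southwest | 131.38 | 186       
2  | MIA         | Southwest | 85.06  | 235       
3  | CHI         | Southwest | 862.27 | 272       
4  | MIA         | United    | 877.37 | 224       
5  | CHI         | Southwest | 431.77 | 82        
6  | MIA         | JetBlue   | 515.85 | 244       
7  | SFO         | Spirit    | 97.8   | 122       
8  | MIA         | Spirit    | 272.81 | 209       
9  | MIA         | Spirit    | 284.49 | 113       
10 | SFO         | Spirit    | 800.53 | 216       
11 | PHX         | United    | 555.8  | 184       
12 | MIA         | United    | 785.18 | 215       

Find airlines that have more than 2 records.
SELECT airline, COUNT(*) as cnt
FROM flights
GROUP BY airline
HAVING COUNT(*) > 2

Result:
  Southwest: 4
  Spirit: 4
  United: 3

Note: HAVING filters groups after aggregation, WHERE filters rows before.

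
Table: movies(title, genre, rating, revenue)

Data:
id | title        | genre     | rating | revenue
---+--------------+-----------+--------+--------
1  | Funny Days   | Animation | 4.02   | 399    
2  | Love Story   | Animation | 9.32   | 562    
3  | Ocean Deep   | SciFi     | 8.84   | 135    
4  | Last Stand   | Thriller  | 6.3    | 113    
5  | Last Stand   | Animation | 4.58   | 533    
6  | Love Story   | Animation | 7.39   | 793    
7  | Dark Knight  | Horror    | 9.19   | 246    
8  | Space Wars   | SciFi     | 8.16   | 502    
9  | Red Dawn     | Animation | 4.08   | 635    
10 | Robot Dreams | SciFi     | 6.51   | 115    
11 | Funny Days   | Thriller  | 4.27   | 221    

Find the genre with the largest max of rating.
SELECT genre, MAX(rating) as val
FROM movies
GROUP BY genre
ORDER BY val DESC
LIMIT 1

Result: Animation with max(rating) = 9.32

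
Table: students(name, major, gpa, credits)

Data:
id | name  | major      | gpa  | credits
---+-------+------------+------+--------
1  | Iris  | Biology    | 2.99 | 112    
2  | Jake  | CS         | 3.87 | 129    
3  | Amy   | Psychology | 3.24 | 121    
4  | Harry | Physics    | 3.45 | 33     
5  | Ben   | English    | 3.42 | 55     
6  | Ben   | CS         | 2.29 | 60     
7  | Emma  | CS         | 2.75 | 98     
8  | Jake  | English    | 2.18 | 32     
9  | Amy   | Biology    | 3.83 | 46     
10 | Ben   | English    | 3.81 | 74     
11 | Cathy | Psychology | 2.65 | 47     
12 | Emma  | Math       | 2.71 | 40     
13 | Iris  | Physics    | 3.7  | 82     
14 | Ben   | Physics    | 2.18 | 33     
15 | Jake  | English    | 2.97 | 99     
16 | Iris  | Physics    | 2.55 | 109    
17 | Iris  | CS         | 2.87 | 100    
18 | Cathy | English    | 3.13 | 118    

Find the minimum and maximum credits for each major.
SELECT major, MIN(credits), MAX(credits)
FROM students
GROUP BY major

Result:
  Biology: min=46, max=112
  CS: min=60, max=129
  English: min=32, max=118
  Math: min=40, max=40
  Physics: min=33, max=109
  Psychology: min=47, max=121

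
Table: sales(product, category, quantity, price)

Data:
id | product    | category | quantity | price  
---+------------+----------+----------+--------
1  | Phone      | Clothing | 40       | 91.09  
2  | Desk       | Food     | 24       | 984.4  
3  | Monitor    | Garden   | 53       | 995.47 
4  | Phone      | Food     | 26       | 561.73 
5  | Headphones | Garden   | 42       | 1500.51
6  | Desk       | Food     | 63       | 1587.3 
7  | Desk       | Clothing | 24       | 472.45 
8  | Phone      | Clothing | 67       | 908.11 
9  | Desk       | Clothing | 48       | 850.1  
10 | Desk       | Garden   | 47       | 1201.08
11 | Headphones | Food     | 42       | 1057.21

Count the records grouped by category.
SELECT category, COUNT(*) as count
FROM sales
GROUP BY category

Result:
  Clothing: 4
  Food: 4
  Garden: 3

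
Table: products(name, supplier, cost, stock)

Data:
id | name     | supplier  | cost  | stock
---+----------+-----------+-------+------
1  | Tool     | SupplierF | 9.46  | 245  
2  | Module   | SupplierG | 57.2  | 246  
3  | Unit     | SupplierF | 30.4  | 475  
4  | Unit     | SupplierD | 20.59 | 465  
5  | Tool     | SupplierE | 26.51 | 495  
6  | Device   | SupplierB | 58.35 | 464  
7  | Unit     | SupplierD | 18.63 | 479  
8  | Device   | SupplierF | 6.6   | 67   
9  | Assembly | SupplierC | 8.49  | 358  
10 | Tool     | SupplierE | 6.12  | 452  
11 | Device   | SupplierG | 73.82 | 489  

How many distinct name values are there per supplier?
SELECT supplier, COUNT(DISTINCT name)
FROM products
GROUP BY supplier

Result:
  SupplierB: 1 distinct
  SupplierC: 1 distinct
  SupplierD: 1 distinct
  SupplierE: 1 distinct
  SupplierF: 3 distinct
  SupplierG: 2 distinct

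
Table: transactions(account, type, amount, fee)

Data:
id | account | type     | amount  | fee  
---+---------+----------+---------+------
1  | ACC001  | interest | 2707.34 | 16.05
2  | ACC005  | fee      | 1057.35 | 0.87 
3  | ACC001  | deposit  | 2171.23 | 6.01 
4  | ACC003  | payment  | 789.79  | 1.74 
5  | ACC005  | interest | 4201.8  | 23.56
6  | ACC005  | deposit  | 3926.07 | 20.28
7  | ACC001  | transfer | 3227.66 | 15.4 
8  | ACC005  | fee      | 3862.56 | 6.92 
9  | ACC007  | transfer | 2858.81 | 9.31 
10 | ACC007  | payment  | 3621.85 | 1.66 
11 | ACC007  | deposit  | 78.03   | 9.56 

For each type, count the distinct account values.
SELECT type, COUNT(DISTINCT account)
FROM transactions
GROUP BY type

Result:
  deposit: 3 distinct
  fee: 1 distinct
  interest: 2 distinct
  payment: 2 distinct
  transfer: 2 distinct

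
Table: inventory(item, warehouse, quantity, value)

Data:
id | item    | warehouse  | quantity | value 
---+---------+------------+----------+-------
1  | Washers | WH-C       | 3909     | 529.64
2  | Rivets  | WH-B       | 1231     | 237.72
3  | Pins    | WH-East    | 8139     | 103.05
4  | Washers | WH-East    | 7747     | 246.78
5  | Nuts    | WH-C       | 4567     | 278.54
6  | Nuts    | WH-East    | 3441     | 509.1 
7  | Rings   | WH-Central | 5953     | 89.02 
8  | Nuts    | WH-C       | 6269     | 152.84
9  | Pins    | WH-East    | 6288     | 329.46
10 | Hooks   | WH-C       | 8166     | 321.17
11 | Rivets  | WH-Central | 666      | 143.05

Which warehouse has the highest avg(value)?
SELECT warehouse, AVG(value) as val
FROM inventory
GROUP BY warehouse
ORDER BY val DESC
LIMIT 1

Result: WH-C with avg(value) = 320.55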